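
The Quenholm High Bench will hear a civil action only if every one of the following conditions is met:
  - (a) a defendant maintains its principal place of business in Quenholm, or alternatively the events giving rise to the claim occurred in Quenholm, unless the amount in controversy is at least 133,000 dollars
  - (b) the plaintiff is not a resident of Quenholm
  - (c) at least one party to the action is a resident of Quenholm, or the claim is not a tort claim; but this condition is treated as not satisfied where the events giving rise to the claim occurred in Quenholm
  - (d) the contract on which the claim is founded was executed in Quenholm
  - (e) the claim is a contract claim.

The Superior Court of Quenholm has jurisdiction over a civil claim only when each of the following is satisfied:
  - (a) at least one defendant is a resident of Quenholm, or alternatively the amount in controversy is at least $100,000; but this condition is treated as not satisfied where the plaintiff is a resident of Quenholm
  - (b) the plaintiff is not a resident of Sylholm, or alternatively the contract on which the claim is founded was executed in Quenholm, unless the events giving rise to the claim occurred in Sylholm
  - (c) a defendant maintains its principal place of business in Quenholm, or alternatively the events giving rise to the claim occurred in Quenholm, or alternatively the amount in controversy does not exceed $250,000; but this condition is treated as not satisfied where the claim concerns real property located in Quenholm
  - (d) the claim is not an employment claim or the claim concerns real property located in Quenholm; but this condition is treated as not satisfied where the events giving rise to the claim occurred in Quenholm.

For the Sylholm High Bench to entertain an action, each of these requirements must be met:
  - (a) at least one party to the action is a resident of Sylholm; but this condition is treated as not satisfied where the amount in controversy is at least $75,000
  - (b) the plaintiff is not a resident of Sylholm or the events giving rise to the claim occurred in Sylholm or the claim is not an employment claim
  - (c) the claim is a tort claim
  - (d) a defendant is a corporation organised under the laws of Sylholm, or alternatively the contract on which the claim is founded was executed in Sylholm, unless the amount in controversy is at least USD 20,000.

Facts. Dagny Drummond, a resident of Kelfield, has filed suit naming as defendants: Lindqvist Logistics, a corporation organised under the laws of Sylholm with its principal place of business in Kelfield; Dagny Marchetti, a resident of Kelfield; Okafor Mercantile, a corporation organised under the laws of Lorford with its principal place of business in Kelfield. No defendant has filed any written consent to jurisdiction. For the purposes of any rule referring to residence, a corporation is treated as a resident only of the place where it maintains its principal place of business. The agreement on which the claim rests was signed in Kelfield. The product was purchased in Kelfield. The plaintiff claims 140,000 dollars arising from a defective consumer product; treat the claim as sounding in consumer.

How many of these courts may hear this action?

1

The Quenholm High Bench:
  (a) The corporate defendant(s) have their principal place of business in Kelfield, not Quenholm; the operative events occurred in Kelfield, not Quenholm — every alternative fails. The proviso rescues it, though: the amount in controversy is $140,000, which meets the $133,000 floor. Condition met.
  (b) The plaintiff resides in Kelfield, which is not Quenholm. Met.
  (c) The claim is a consumer claim, not a tort claim, which satisfies one of the alternatives. The exception is not triggered, since the operative events occurred in Kelfield, not Quenholm. Condition met.
  (d) The contract was executed in Kelfield, not Quenholm. Fails.
  (e) The claim is a consumer claim, not a contract claim. Condition not met.
  → At least one condition fails; no jurisdiction.
The Superior Court of Quenholm:
  (a) The amount in controversy is $140,000, which meets the USD 100,000 floor — that alternative is enough. The carve-out does not apply: the plaintiff resides in Kelfield, not Quenholm. Condition met.
  (b) The plaintiff resides in Kelfield, which is not Sylholm, so one alternative holds. Condition met.
  (c) The amount in controversy is 140,000 dollars, within the USD 250,000 ceiling, so this disjunct is met. And the carve-out is inapplicable — the claim does not concern real property. Satisfied.
  (d) The claim is a consumer claim, not an employment claim, so this disjunct is met. And the carve-out is inapplicable — the operative events occurred in Kelfield, not Quenholm. Met.
  → Every requirement is satisfied — jurisdiction.
The Sylholm High Bench:
  (a) No party resides in Sylholm. Condition not met.
  (b) The plaintiff resides in Kelfield, which is not Sylholm, so this disjunct is met. Condition met.
  (c) The claim is a consumer claim, not a tort claim. Not met.
  (d) Lindqvist Logistics is organised under the laws of Sylholm — that alternative is enough. Met.
  → At least one condition fails; no jurisdiction.
Courts with jurisdiction: the Superior Court of Quenholm — 1 in total.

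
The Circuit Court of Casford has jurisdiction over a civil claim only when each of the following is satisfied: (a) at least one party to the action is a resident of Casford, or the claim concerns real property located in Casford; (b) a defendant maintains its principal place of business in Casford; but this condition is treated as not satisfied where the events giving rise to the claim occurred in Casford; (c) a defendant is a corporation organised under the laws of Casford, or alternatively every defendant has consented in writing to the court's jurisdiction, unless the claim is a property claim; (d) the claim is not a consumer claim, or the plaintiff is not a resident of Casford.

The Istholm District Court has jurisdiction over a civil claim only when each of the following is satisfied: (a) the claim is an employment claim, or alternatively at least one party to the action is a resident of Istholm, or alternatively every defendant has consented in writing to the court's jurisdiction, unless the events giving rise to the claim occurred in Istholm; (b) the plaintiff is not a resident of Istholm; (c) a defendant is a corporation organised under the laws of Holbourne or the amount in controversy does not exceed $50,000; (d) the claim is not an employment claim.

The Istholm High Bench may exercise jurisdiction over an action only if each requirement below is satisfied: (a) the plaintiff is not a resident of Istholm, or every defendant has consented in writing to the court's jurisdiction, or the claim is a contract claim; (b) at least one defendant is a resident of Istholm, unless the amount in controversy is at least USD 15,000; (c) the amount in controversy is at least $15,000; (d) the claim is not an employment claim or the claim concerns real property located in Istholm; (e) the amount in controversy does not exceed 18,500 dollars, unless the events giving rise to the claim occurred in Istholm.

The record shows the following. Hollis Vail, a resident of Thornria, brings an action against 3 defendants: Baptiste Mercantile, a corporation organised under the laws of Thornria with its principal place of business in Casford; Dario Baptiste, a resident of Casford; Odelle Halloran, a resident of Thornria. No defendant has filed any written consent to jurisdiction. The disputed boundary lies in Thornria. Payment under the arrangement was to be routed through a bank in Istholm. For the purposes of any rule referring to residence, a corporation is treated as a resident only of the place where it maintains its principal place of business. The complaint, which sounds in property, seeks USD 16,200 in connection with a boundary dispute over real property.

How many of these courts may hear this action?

2

The Circuit Court of Casford:
  (a) Baptiste Mercantile resides in Casford, which satisfies one of the alternatives. Condition met.
  (b) Baptiste Mercantile has its principal place of business in Casford. And the carve-out is inapplicable — the operative events occurred in Thornria, not Casford. Met.
  (c) The corporate defendant(s) are organised in Thornria, not Casford; no such written consent has been filed — none of the alternatives is met. The proviso rescues it, though: the claim is a property claim. Satisfied.
  (d) The claim is a property claim, not a consumer claim, so this disjunct is met. Met.
  → Every requirement is satisfied — jurisdiction.
The Istholm District Court:
  (a) The claim is a property claim, not an employment claim; no party resides in Istholm; no such written consent has been filed — none of the alternatives is met. The proviso offers no rescue either, since the operative events occurred in Thornria, not Istholm. Fails.
  (b) The plaintiff resides in Thornria, which is not Istholm. Met.
  (c) The amount in controversy is $16,200, within the $50,000 ceiling, so this disjunct is met. Satisfied.
  (d) The claim is a property claim, not an employment claim. Met.
  → The court lacks jurisdiction.
The Istholm High Bench:
  (a) The plaintiff resides in Thornria, which is not Istholm, which satisfies one of the alternatives. Met.
  (b) No defendant resides in Istholm (they reside in Casford, Casford, Thornria). The proviso rescues it, though: the amount in controversy is 16,200 dollars, which meets the 15,000 dollars floor. Met.
  (c) The amount in controversy is 16,200 dollars, which meets the $15,000 floor. Condition met.
  (d) The claim is a property claim, not an employment claim, so this disjunct is met. Satisfied.
  (e) The amount in controversy is $16,200, within the USD 18,500 ceiling. Satisfied.
  → Every requirement is satisfied — jurisdiction.
Courts with jurisdiction: the Circuit Court of Casford, the Istholm High Bench — 2 in total.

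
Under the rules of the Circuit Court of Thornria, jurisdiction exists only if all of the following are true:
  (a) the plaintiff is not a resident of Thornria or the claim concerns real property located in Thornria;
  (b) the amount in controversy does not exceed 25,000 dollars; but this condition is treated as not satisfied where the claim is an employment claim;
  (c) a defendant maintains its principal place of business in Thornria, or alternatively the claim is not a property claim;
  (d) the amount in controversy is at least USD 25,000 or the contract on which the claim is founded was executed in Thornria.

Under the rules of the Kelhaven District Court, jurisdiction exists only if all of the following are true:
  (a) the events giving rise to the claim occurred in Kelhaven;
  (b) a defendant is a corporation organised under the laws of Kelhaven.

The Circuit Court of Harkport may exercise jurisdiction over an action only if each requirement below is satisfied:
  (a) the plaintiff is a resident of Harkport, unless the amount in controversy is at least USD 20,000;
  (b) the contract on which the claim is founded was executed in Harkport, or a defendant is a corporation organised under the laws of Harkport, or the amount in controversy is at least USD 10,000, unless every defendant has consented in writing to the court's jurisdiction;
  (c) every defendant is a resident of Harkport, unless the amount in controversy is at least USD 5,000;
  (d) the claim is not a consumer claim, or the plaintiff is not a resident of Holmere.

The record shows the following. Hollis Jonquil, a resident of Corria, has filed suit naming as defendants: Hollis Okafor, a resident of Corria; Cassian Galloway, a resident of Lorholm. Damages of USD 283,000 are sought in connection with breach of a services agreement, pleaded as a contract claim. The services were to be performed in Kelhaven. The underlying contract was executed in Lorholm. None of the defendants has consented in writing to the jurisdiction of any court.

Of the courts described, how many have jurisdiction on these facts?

The Circuit Court of Thornria:
  (a) The plaintiff resides in Corria, which is not Thornria, which satisfies one of the alternatives. Condition met.
  (b) The amount in controversy is USD 283,000, above the USD 25,000 ceiling. Condition not met.
  (c) The claim is a contract claim, not a property claim, so one alternative holds. Satisfied.
  (d) The amount in controversy is 283,000 dollars, which meets the $25,000 floor — that alternative is enough. Satisfied.
  → No jurisdiction.
The Kelhaven District Court:
  (a) The operative events occurred in Kelhaven. Condition met.
  (b) No defendant is a corporation. Fails.
  → The court lacks jurisdiction.
The Circuit Court of Harkport:
  (a) The plaintiff resides in Corria, not Harkport. But the amount in controversy is $283,000, which meets the $20,000 floor, and the 'unless' clause therefore excuses the requirement. Satisfied.
  (b) The amount in controversy is USD 283,000, which meets the $10,000 floor, which satisfies one of the alternatives. Met.
  (c) The defendants reside as follows — Hollis Okafor in Corria, Cassian Galloway in Lorholm — not all in Harkport. But the amount in controversy is $283,000, which meets the 5,000 dollars floor, and the 'unless' clause therefore excuses the requirement. Met.
  (d) The claim is a contract claim, not a consumer claim, so this disjunct is met. Condition met.
  → The court has jurisdiction.
Courts with jurisdiction: the Circuit Court of Harkport — 1 in total.

1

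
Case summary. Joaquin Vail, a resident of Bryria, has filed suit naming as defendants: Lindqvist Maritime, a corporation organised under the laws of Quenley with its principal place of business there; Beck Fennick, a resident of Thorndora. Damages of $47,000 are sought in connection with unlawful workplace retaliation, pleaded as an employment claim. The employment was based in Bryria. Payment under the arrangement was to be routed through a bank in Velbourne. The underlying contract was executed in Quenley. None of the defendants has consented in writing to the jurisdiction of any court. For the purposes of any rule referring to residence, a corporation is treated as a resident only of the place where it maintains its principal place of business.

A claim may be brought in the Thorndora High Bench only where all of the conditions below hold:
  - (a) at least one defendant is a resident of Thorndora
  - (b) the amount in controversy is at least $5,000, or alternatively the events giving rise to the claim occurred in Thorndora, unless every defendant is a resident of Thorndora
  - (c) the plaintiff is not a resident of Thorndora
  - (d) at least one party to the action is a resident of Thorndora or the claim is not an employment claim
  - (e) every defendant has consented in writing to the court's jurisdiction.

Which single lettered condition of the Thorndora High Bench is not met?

The Thorndora High Bench:
  (a) Beck Fennick resides in Thorndora. Condition met.
  (b) The amount in controversy is $47,000, which meets the $5,000 floor — that alternative is enough. Satisfied.
  (c) The plaintiff resides in Bryria, which is not Thorndora. Condition met.
  (d) Beck Fennick resides in Thorndora, which satisfies one of the alternatives. Met.
  (e) No such written consent has been filed. Not met.
Only condition (e) fails.

(e)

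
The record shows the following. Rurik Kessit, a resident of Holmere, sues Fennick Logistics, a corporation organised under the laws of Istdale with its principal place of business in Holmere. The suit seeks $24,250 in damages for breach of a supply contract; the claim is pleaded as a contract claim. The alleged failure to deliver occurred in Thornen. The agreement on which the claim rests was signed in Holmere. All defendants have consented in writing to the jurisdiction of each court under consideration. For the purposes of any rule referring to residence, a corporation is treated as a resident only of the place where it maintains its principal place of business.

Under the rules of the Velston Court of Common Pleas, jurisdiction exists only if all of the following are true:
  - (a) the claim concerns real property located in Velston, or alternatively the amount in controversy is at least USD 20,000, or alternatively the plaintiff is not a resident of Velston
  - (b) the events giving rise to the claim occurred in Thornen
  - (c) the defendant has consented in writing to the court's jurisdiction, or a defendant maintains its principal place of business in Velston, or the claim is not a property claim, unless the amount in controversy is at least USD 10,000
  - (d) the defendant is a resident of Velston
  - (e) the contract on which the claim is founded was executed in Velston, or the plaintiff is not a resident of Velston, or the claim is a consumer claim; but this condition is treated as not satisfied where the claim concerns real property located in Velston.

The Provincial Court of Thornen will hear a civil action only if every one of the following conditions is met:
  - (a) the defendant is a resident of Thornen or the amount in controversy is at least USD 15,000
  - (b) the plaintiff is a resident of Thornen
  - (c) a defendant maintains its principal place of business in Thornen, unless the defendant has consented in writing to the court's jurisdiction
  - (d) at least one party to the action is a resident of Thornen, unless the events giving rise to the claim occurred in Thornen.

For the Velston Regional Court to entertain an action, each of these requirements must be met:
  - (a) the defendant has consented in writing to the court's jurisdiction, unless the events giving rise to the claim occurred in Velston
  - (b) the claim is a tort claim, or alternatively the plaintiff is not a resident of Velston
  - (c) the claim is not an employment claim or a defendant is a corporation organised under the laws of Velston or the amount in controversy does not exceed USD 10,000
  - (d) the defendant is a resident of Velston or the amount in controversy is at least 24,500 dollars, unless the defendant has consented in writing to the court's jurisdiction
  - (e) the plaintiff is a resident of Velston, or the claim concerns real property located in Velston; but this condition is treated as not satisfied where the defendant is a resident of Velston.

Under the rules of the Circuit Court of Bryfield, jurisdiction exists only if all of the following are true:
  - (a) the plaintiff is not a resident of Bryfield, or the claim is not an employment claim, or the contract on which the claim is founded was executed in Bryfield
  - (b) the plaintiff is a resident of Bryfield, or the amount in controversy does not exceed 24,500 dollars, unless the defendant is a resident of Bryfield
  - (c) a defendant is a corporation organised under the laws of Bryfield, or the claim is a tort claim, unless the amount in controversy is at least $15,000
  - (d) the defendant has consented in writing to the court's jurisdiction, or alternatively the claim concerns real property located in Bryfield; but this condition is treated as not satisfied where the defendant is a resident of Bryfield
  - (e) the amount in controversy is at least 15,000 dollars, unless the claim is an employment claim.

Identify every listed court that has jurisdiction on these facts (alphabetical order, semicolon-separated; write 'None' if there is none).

The Velston Court of Common Pleas:
  (a) The amount in controversy is $24,250, which meets the USD 20,000 floor, which satisfies one of the alternatives. Met.
  (b) The operative events occurred in Thornen. Satisfied.
  (c) Every defendant has filed written consent, so this disjunct is met. Met.
  (d) The defendant resides in Holmere, not Velston. Fails.
  (e) The plaintiff resides in Holmere, which is not Velston, which satisfies one of the alternatives. The carve-out does not apply: the claim does not concern real property. Satisfied.
  → The court lacks jurisdiction.
The Provincial Court of Thornen:
  (a) The amount in controversy is USD 24,250, which meets the $15,000 floor, which satisfies one of the alternatives. Condition met.
  (b) The plaintiff resides in Holmere, not Thornen. Not met.
  (c) The corporate defendant(s) have their principal place of business in Holmere, not Thornen. However, every defendant has filed written consent, so the 'unless' proviso supplies this condition. Condition met.
  (d) No party resides in Thornen. However, the operative events occurred in Thornen, so the 'unless' proviso supplies this condition. Met.
  → At least one condition fails; no jurisdiction.
The Velston Regional Court:
  (a) Every defendant has filed written consent. Condition met.
  (b) The plaintiff resides in Holmere, which is not Velston, so this disjunct is met. Condition met.
  (c) The claim is a contract claim, not an employment claim, so one alternative holds. Condition met.
  (d) The defendant resides in Holmere, not Velston; the amount in controversy is $24,250, below the $24,500 floor — none of the alternatives is met. However, every defendant has filed written consent, so the 'unless' proviso supplies this condition. Condition met.
  (e) The plaintiff resides in Holmere, not Velston; the claim does not concern real property — none of the alternatives is met. Fails.
  → Not every requirement is met — no jurisdiction.
The Circuit Court of Bryfield:
  (a) The plaintiff resides in Holmere, which is not Bryfield, so one alternative holds. Met.
  (b) The amount in controversy is USD 24,250, within the 24,500 dollars ceiling — that alternative is enough. Met.
  (c) The corporate defendant(s) are organised in Istdale, not Bryfield; the claim is a contract claim, not a tort claim — no alternative holds. But the amount in controversy is 24,250 dollars, which meets the $15,000 floor, and the 'unless' clause therefore excuses the requirement. Condition met.
  (d) Every defendant has filed written consent, which satisfies one of the alternatives. And the carve-out is inapplicable — the defendant resides in Holmere, not Bryfield. Satisfied.
  (e) The amount in controversy is USD 24,250, which meets the USD 15,000 floor. Met.
  → Jurisdiction lies.

the Circuit Court of Bryfield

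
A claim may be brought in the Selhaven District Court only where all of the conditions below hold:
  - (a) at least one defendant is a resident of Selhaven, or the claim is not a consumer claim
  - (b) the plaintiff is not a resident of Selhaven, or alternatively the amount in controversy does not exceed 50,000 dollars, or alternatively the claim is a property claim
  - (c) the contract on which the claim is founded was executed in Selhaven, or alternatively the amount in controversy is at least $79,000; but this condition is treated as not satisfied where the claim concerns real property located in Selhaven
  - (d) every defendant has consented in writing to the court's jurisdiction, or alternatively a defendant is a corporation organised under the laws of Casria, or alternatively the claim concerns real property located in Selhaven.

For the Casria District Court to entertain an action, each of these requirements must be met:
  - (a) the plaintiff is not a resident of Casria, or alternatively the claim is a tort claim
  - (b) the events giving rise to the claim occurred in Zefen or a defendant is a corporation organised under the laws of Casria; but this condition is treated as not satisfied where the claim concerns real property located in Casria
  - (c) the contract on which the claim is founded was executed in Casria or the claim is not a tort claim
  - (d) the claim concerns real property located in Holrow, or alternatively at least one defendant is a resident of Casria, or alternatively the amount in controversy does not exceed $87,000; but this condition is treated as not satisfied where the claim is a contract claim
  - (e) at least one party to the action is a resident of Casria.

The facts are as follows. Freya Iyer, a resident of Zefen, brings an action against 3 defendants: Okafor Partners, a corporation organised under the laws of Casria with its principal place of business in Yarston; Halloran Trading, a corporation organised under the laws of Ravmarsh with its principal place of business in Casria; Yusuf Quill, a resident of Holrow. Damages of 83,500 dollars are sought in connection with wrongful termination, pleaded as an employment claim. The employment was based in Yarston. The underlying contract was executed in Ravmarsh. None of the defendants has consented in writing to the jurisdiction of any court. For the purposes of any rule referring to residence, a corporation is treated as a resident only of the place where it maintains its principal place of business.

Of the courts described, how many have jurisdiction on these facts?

The Selhaven District Court:
  (a) The claim is an employment claim, not a consumer claim — that alternative is enough. Satisfied.
  (b) The plaintiff resides in Zefen, which is not Selhaven, so one alternative holds. Condition met.
  (c) The amount in controversy is $83,500, which meets the 79,000 dollars floor, which satisfies one of the alternatives. The carve-out does not apply: the claim does not concern real property. Condition met.
  (d) Okafor Partners is organised under the laws of Casria — that alternative is enough. Satisfied.
  → Jurisdiction lies.
The Casria District Court:
  (a) The plaintiff resides in Zefen, which is not Casria, so this disjunct is met. Met.
  (b) Okafor Partners is organised under the laws of Casria, so one alternative holds. And the carve-out is inapplicable — the claim does not concern real property. Condition met.
  (c) The claim is an employment claim, not a tort claim — that alternative is enough. Met.
  (d) Halloran Trading resides in Casria, so this disjunct is met. And the carve-out is inapplicable — the claim is an employment claim, not a contract claim. Met.
  (e) Halloran Trading resides in Casria. Satisfied.
  → All conditions met; jurisdiction exists.
Courts with jurisdiction: the Selhaven District Court, the Casria District Court — 2 in total.

2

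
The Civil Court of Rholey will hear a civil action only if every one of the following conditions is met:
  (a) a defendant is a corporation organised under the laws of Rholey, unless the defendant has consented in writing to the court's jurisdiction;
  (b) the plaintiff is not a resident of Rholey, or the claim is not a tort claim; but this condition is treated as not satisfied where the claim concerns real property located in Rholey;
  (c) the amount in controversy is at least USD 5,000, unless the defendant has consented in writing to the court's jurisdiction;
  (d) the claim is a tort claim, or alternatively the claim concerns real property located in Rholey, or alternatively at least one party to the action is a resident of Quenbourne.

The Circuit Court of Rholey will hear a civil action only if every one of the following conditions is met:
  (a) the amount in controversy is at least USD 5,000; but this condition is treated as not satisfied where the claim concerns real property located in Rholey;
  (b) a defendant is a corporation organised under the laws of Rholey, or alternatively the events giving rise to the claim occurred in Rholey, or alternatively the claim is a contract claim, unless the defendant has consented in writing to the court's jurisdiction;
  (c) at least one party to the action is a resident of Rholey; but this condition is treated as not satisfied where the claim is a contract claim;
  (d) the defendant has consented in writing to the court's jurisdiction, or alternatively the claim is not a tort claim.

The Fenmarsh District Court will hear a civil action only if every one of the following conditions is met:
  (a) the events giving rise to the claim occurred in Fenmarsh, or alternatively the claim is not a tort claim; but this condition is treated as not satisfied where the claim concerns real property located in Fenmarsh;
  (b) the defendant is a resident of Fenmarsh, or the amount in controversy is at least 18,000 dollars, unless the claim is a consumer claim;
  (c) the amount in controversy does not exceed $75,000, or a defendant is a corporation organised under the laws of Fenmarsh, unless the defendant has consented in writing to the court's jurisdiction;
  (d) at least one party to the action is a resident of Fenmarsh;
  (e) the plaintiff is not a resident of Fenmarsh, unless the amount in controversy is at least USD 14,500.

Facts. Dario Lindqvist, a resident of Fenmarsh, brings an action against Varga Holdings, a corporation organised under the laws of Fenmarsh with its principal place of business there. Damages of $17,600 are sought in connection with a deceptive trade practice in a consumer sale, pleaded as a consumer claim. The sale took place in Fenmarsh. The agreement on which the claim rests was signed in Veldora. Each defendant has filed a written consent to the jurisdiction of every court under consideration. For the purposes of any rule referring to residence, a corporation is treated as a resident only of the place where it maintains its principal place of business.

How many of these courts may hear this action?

1

The Civil Court of Rholey:
  (a) The corporate defendant(s) are organised in Fenmarsh, not Rholey. The proviso rescues it, though: every defendant has filed written consent. Satisfied.
  (b) The plaintiff resides in Fenmarsh, which is not Rholey, so one alternative holds. And the carve-out is inapplicable — the claim does not concern real property. Condition met.
  (c) The amount in controversy is $17,600, which meets the 5,000 dollars floor. Satisfied.
  (d) The claim is a consumer claim, not a tort claim; the claim does not concern real property; no party resides in Quenbourne — no alternative holds. Fails.
  → The court lacks jurisdiction.
The Circuit Court of Rholey:
  (a) The amount in controversy is USD 17,600, which meets the $5,000 floor. And the carve-out is inapplicable — the claim does not concern real property. Met.
  (b) The corporate defendant(s) are organised in Fenmarsh, not Rholey; the operative events occurred in Fenmarsh, not Rholey; the claim is a consumer claim, not a contract claim — none of the alternatives is met. The proviso rescues it, though: every defendant has filed written consent. Condition met.
  (c) No party resides in Rholey. Not met.
  (d) Every defendant has filed written consent — that alternative is enough. Met.
  → The court lacks jurisdiction.
The Fenmarsh District Court:
  (a) The operative events occurred in Fenmarsh, so this disjunct is met. The carve-out does not apply: the claim does not concern real property. Satisfied.
  (b) The defendant resides in Fenmarsh, so this disjunct is met. Condition met.
  (c) The amount in controversy is USD 17,600, within the 75,000 dollars ceiling, so this disjunct is met. Satisfied.
  (d) Dario Lindqvist resides in Fenmarsh. Satisfied.
  (e) The plaintiff resides in Fenmarsh. However, the amount in controversy is USD 17,600, which meets the $14,500 floor, so the 'unless' proviso supplies this condition. Satisfied.
  → Jurisdiction lies.
Courts with jurisdiction: the Fenmarsh District Court — 1 in total.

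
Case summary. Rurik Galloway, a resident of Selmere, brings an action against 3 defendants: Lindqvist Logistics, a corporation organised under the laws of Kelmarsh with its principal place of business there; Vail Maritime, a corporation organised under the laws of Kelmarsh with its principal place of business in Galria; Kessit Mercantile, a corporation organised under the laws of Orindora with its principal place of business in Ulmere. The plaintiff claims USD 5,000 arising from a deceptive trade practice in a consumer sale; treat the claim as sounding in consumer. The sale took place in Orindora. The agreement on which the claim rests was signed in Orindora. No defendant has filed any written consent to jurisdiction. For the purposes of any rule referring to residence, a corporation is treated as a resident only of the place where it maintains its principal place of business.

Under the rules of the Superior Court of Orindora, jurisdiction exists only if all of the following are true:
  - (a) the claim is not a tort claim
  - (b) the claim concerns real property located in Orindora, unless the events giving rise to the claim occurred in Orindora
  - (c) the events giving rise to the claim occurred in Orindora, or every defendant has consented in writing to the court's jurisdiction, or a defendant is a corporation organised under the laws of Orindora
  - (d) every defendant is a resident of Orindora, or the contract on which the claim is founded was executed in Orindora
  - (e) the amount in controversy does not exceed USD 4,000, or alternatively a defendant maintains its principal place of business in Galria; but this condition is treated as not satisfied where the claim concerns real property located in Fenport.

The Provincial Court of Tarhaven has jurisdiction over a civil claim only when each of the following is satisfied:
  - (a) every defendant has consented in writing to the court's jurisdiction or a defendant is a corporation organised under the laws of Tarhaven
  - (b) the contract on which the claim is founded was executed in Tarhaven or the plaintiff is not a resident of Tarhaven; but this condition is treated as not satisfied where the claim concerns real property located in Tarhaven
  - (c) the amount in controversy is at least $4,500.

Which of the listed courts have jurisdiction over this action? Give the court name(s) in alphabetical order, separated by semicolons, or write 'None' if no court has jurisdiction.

the Superior Court of Orindora

The Superior Court of Orindora:
  (a) The claim is a consumer claim, not a tort claim. Condition met.
  (b) The claim does not concern real property. But the operative events occurred in Orindora, and the 'unless' clause therefore excuses the requirement. Met.
  (c) The operative events occurred in Orindora, which satisfies one of the alternatives. Condition met.
  (d) The contract was executed in Orindora, which satisfies one of the alternatives. Satisfied.
  (e) Vail Maritime has its principal place of business in Galria, which satisfies one of the alternatives. And the carve-out is inapplicable — the claim does not concern real property. Condition met.
  → Every requirement is satisfied — jurisdiction.
The Provincial Court of Tarhaven:
  (a) No such written consent has been filed; the corporate defendant(s) are organised in Kelmarsh, Orindora, not Tarhaven — none of the alternatives is met. Not satisfied.
  (b) The plaintiff resides in Selmere, which is not Tarhaven — that alternative is enough. The exception is not triggered, since the claim does not concern real property. Condition met.
  (c) The amount in controversy is 5,000 dollars, which meets the USD 4,500 floor. Met.
  → The court lacks jurisdiction.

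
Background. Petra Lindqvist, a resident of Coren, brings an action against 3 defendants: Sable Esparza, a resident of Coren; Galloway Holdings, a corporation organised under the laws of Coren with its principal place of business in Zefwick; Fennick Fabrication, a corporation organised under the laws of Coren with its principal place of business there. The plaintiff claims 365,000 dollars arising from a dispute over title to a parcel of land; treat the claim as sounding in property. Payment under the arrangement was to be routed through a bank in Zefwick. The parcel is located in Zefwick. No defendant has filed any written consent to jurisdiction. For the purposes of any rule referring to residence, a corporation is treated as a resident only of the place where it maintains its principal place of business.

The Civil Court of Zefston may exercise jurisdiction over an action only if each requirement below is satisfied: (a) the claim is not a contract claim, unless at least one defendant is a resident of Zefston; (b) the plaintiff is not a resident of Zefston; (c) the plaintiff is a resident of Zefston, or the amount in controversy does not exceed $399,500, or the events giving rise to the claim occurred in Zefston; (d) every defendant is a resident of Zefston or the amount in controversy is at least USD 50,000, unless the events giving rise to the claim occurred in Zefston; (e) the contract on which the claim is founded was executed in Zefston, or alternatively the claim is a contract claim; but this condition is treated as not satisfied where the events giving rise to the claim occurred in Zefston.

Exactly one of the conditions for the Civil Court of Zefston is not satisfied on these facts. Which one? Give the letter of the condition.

The Civil Court of Zefston:
  (a) The claim is a property claim, not a contract claim. Satisfied.
  (b) The plaintiff resides in Coren, which is not Zefston. Satisfied.
  (c) The amount in controversy is 365,000 dollars, within the $399,500 ceiling — that alternative is enough. Satisfied.
  (d) The amount in controversy is $365,000, which meets the $50,000 floor, so one alternative holds. Met.
  (e) No contract (and hence no place of execution) is alleged; the claim is a property claim, not a contract claim — none of the alternatives is met. Condition not met.
Only condition (e) fails.

(e)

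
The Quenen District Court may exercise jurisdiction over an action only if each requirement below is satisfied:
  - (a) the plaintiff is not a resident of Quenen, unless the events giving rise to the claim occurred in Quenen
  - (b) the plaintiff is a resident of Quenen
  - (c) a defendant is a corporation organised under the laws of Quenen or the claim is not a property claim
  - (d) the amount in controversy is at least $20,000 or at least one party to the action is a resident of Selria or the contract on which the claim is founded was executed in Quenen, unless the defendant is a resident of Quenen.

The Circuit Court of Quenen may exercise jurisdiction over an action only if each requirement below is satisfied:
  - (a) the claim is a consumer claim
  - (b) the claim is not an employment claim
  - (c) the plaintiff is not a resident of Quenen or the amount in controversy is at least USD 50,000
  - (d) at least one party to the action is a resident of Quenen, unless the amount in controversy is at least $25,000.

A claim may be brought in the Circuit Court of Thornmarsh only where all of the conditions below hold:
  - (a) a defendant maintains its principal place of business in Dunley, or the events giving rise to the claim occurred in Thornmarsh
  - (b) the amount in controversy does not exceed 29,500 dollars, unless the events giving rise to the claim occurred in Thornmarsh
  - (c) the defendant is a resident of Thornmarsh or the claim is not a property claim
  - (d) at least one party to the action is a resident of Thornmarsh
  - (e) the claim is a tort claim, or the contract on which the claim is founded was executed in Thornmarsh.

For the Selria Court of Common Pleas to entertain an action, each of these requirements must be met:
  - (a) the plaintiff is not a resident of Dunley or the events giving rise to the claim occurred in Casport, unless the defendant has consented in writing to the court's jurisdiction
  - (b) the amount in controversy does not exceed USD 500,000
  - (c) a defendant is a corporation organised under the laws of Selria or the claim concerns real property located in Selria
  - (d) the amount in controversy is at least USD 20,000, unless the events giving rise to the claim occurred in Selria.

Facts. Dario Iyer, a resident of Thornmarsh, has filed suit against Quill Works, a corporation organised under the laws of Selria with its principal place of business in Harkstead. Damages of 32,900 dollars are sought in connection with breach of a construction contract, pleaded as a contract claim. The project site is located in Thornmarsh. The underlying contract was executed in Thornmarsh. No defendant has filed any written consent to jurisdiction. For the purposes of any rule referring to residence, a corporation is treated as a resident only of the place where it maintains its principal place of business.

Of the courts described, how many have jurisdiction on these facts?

2

The Quenen District Court:
  (a) The plaintiff resides in Thornmarsh, which is not Quenen. Satisfied.
  (b) The plaintiff resides in Thornmarsh, not Quenen. Fails.
  (c) The claim is a contract claim, not a property claim, so one alternative holds. Met.
  (d) The amount in controversy is $32,900, which meets the 20,000 dollars floor, which satisfies one of the alternatives. Condition met.
  → Not every requirement is met — no jurisdiction.
The Circuit Court of Quenen:
  (a) The claim is a contract claim, not a consumer claim. Condition not met.
  (b) The claim is a contract claim, not an employment claim. Condition met.
  (c) The plaintiff resides in Thornmarsh, which is not Quenen, which satisfies one of the alternatives. Met.
  (d) No party resides in Quenen. However, the amount in controversy is 32,900 dollars, which meets the $25,000 floor, so the 'unless' proviso supplies this condition. Met.
  → Not every requirement is met — no jurisdiction.
The Circuit Court of Thornmarsh:
  (a) The operative events occurred in Thornmarsh, so one alternative holds. Satisfied.
  (b) The amount in controversy is USD 32,900, above the $29,500 ceiling. The proviso rescues it, though: the operative events occurred in Thornmarsh. Condition met.
  (c) The claim is a contract claim, not a property claim, so one alternative holds. Condition met.
  (d) Dario Iyer resides in Thornmarsh. Met.
  (e) The contract was executed in Thornmarsh, so one alternative holds. Met.
  → Jurisdiction lies.
The Selria Court of Common Pleas:
  (a) The plaintiff resides in Thornmarsh, which is not Dunley, so this disjunct is met. Satisfied.
  (b) The amount in controversy is USD 32,900, within the $500,000 ceiling. Condition met.
  (c) Quill Works is organised under the laws of Selria, so one alternative holds. Satisfied.
  (d) The amount in controversy is USD 32,900, which meets the USD 20,000 floor. Met.
  → The court has jurisdiction.
Courts with jurisdiction: the Circuit Court of Thornmarsh, the Selria Court of Common Pleas — 2 in total.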